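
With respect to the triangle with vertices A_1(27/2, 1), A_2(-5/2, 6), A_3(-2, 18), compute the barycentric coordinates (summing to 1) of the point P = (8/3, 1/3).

(1/3, 1, -1/3)

Signed area of the reference triangle: [A_1A_2A_3] = ½·((27/2)·(6−18) + (-5/2)·(18−1) + (-2)·(1−6)) = ½·(-162 − 85/2 + 10) = -389/4.
[PA_2A_3] = ½·((8/3)·(6−18) + (-5/2)·(18−(1/3)) + (-2)·(1/3−6)) = ½·(-32 − 265/6 + 34/3) = -389/12, so the A_1-coordinate is (-389/12)/(-389/4) = 1/3.
[A_1PA_3] = ½·((27/2)·(1/3−18) + (8/3)·(18−1) + (-2)·(1−(1/3))) = ½·(-477/2 + 136/3 − 4/3) = -389/4, so the A_2-coordinate is 1.
[A_1A_2P] = ½·((27/2)·(6−(1/3)) + (-5/2)·(1/3−1) + (8/3)·(1−6)) = ½·(153/2 + 5/3 − 40/3) = 389/12, so the A_3-coordinate is -1/3.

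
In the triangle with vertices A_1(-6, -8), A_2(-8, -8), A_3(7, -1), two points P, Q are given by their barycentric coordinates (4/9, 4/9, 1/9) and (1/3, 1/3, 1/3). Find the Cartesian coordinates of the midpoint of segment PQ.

Barycentric coordinates of the midpoint are the average: (7/18, 7/18, 2/9).
Converting: (7/18)·A_1 + (7/18)·A_2 + (2/9)·A_3 = (-35/9, -58/9).

(-35/9, -58/9)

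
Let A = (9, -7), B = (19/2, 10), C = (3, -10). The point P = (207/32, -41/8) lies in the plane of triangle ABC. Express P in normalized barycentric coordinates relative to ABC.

Signed area of the reference triangle: [ABC] = ½·(9·(10−(-10)) + (19/2)·(-10−(-7)) + 3·(-7−10)) = ½·(180 − 57/2 − 51) = 201/4.
[PBC] = ½·((207/32)·(10−(-10)) + (19/2)·(-10−(-41/8)) + 3·(-41/8−10)) = ½·(1035/8 − 741/16 − 363/8) = 603/32, so the A-coordinate is (603/32)/(201/4) = 3/8.
[APC] = ½·(9·(-41/8−(-10)) + (207/32)·(-10−(-7)) + 3·(-7−(-41/8))) = ½·(351/8 − 621/32 − 45/8) = 603/64, so the B-coordinate is 3/16.
[ABP] = ½·(9·(10−(-41/8)) + (19/2)·(-41/8−(-7)) + (207/32)·(-7−10)) = ½·(1089/8 + 285/16 − 3519/32) = 1407/64, so the C-coordinate is 7/16.

(3/8, 3/16, 7/16)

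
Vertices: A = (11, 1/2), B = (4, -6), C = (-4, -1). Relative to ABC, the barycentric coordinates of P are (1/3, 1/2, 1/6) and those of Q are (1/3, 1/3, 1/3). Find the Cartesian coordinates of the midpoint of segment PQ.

(13/3, -31/12)

Barycentric coordinates of the midpoint are the average: (1/3, 5/12, 1/4).
Converting: (1/3)·A + (5/12)·B + (1/4)·C = (13/3, -31/12).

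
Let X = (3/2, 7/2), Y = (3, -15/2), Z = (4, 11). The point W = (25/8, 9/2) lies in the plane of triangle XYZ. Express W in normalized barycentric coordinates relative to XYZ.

(1/4, 1/4, 1/2)

Signed area of the reference triangle: [XYZ] = ½·((3/2)·(-15/2−11) + 3·(11−(7/2)) + 4·(7/2−(-15/2))) = ½·(-111/4 + 45/2 + 44) = 155/8.
[WYZ] = ½·((25/8)·(-15/2−11) + 3·(11−(9/2)) + 4·(9/2−(-15/2))) = ½·(-925/16 + 39/2 + 48) = 155/32, so the X-coordinate is (155/32)/(155/8) = 1/4.
[XWZ] = ½·((3/2)·(9/2−11) + (25/8)·(11−(7/2)) + 4·(7/2−(9/2))) = ½·(-39/4 + 375/16 − 4) = 155/32, so the Y-coordinate is 1/4.
[XYW] = ½·((3/2)·(-15/2−(9/2)) + 3·(9/2−(7/2)) + (25/8)·(7/2−(-15/2))) = ½·(-18 + 3 + 275/8) = 155/16, so the Z-coordinate is 1/2.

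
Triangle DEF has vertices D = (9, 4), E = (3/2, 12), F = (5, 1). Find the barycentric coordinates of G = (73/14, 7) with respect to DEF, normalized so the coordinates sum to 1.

Signed area of the reference triangle: [DEF] = ½·(9·(12−1) + (3/2)·(1−4) + 5·(4−12)) = ½·(99 − 9/2 − 40) = 109/4.
[GEF] = ½·((73/14)·(12−1) + (3/2)·(1−7) + 5·(7−12)) = ½·(803/14 − 9 − 25) = 327/28, so the D-coordinate is (327/28)/(109/4) = 3/7.
[DGF] = ½·(9·(7−1) + (73/14)·(1−4) + 5·(4−7)) = ½·(54 − 219/14 − 15) = 327/28, so the E-coordinate is 3/7.
[DEG] = ½·(9·(12−7) + (3/2)·(7−4) + (73/14)·(4−12)) = ½·(45 + 9/2 − 292/7) = 109/28, so the F-coordinate is 1/7.
Check: 3/7 + 3/7 + 1/7 = 1.

(3/7, 3/7, 1/7)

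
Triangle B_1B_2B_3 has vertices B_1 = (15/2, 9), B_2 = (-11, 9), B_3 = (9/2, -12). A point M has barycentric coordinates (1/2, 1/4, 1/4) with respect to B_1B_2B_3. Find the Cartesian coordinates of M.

M = (1/2)·B_1 + (1/4)·B_2 + (1/4)·B_3.
x-coordinate: (1/2)·(15/2) + (1/4)·(-11) + (1/4)·(9/2) = 17/8.
y-coordinate: (1/2)·9 + (1/4)·9 + (1/4)·(-12) = 15/4.

(17/8, 15/4)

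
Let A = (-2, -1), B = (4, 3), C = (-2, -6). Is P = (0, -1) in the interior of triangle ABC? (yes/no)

Barycentric coordinates of P: (2/5, 1/3, 4/15).
The three coordinates are positive, positive, positive; a point is interior exactly when all three are positive.

yes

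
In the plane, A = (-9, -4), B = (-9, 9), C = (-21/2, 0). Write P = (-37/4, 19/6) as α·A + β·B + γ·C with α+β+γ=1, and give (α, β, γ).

(1/3, 1/2, 1/6)

Signed area of the reference triangle: [ABC] = ½·((-9)·(9−0) + (-9)·(0−(-4)) + (-21/2)·(-4−9)) = ½·(-81 − 36 + 273/2) = 39/4.
[PBC] = ½·((-37/4)·(9−0) + (-9)·(0−(19/6)) + (-21/2)·(19/6−9)) = ½·(-333/4 + 57/2 + 245/4) = 13/4, so the A-coordinate is (13/4)/(39/4) = 1/3.
[APC] = ½·((-9)·(19/6−0) + (-37/4)·(0−(-4)) + (-21/2)·(-4−(19/6))) = ½·(-57/2 − 37 + 301/4) = 39/8, so the B-coordinate is 1/2.
[ABP] = ½·((-9)·(9−(19/6)) + (-9)·(19/6−(-4)) + (-37/4)·(-4−9)) = ½·(-105/2 − 129/2 + 481/4) = 13/8, so the C-coordinate is 1/6.
Check: 1/3 + 1/2 + 1/6 = 1.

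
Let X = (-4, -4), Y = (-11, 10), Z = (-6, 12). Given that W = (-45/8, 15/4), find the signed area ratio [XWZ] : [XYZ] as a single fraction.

1/8

[XYZ] = ½·((-4)·(10−12) + (-11)·(12−(-4)) + (-6)·(-4−10)) = ½·(8 − 176 + 84) = -42.
[XWZ] = ½·((-4)·(15/4−12) + (-45/8)·(12−(-4)) + (-6)·(-4−(15/4))) = ½·(33 − 90 + 93/2) = -21/4, so the ratio is (-21/4)/(-42) = 1/8.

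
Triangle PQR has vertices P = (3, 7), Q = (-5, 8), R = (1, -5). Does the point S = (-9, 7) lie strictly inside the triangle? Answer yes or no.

Barycentric coordinates of S: (-29/49, 72/49, 6/49).
The three coordinates are negative, positive, positive; a point is interior exactly when all three are positive.

no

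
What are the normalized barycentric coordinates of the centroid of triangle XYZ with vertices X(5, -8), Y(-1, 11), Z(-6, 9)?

The centroid is the average of the vertices, so each weight is 1/3.

(1/3, 1/3, 1/3)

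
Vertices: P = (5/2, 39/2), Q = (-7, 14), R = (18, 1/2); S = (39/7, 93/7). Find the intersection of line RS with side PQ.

(3/5, 92/5)

Barycentric coordinates of S with respect to PQR: (4/7, 1/7, 2/7).
On side PQ the R-coordinate is zero; dropping S's R-weight 2/7 and renormalizing the remaining 4/7 : 1/7 gives weights 4/5, 1/5 on P, Q.
T = (4/5)·(5/2, 39/2) + (1/5)·(-7, 14) = (3/5, 92/5).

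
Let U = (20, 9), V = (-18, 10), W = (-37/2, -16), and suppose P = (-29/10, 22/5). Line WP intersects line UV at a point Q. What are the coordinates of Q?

(1, 19/2)

Barycentric coordinates of P with respect to UVW: (2/5, 2/5, 1/5).
On side UV the W-coordinate is zero; dropping P's W-weight 1/5 and renormalizing the remaining 2/5 : 2/5 gives weights 1/2, 1/2 on U, V.
Q = (1/2)·(20, 9) + (1/2)·(-18, 10) = (1, 19/2).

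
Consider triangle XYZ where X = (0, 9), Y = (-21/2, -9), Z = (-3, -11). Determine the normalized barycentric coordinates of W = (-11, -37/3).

Signed area of the reference triangle: [XYZ] = ½·(0·(-9−(-11)) + (-21/2)·(-11−9) + (-3)·(9−(-9))) = ½·(0 + 210 − 54) = 78.
[WYZ] = ½·((-11)·(-9−(-11)) + (-21/2)·(-11−(-37/3)) + (-3)·(-37/3−(-9))) = ½·(-22 − 14 + 10) = -13, so the X-coordinate is (-13)/78 = -1/6.
[XWZ] = ½·(0·(-37/3−(-11)) + (-11)·(-11−9) + (-3)·(9−(-37/3))) = ½·(0 + 220 − 64) = 78, so the Y-coordinate is 1.
[XYW] = ½·(0·(-9−(-37/3)) + (-21/2)·(-37/3−9) + (-11)·(9−(-9))) = ½·(0 + 224 − 198) = 13, so the Z-coordinate is 1/6.
Check: -1/6 + 1 + 1/6 = 1.

(-1/6, 1, 1/6)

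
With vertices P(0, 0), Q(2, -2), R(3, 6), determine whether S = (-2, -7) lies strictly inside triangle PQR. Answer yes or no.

no

Barycentric coordinates of S: (3/2, 1/2, -1).
The three coordinates are positive, positive, negative; a point is interior exactly when all three are positive.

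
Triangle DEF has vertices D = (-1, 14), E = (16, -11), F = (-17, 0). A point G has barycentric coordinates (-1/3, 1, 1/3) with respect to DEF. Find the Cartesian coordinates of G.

(32/3, -47/3)

G = (-1/3)·D + 1·E + (1/3)·F.
x-coordinate: (-1/3)·(-1) + 1·16 + (1/3)·(-17) = 32/3.
y-coordinate: (-1/3)·14 + 1·(-11) + (1/3)·0 = -47/3.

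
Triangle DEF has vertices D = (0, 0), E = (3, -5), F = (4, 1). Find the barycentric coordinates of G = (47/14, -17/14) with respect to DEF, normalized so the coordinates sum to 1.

Signed area of the reference triangle: [DEF] = ½·(0·(-5−1) + 3·(1−0) + 4·(0−(-5))) = ½·(0 + 3 + 20) = 23/2.
[GEF] = ½·((47/14)·(-5−1) + 3·(1−(-17/14)) + 4·(-17/14−(-5))) = ½·(-141/7 + 93/14 + 106/7) = 23/28, so the D-coordinate is (23/28)/(23/2) = 1/14.
[DGF] = ½·(0·(-17/14−1) + (47/14)·(1−0) + 4·(0−(-17/14))) = ½·(0 + 47/14 + 34/7) = 115/28, so the E-coordinate is 5/14.
[DEG] = ½·(0·(-5−(-17/14)) + 3·(-17/14−0) + (47/14)·(0−(-5))) = ½·(0 − 51/14 + 235/14) = 46/7, so the F-coordinate is 4/7.

(1/14, 5/14, 4/7)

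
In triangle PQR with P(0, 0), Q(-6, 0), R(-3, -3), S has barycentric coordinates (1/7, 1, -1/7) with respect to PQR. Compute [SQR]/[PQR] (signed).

The signed ratio [SQR]/[PQR] equals the barycentric coordinate of S at vertex P, which is 1/7.

1/7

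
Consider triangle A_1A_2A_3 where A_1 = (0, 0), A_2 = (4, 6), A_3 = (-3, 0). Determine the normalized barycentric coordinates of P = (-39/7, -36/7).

(8/7, -6/7, 5/7)

Signed area of the reference triangle: [A_1A_2A_3] = ½·(0·(6−0) + 4·(0−0) + (-3)·(0−6)) = ½·(0 + 0 + 18) = 9.
[PA_2A_3] = ½·((-39/7)·(6−0) + 4·(0−(-36/7)) + (-3)·(-36/7−6)) = ½·(-234/7 + 144/7 + 234/7) = 72/7, so the A_1-coordinate is (72/7)/9 = 8/7.
[A_1PA_3] = ½·(0·(-36/7−0) + (-39/7)·(0−0) + (-3)·(0−(-36/7))) = ½·(0 + 0 − 108/7) = -54/7, so the A_2-coordinate is -6/7.
[A_1A_2P] = ½·(0·(6−(-36/7)) + 4·(-36/7−0) + (-39/7)·(0−6)) = ½·(0 − 144/7 + 234/7) = 45/7, so the A_3-coordinate is 5/7.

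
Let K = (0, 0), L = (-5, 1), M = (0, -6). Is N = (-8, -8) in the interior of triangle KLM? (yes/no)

Barycentric coordinates of N: (-11/5, 8/5, 8/5).
The three coordinates are negative, positive, positive; a point is interior exactly when all three are positive.

no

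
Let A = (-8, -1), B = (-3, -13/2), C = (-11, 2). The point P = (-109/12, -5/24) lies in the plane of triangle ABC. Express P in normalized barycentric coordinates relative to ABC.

Signed area of the reference triangle: [ABC] = ½·((-8)·(-13/2−2) + (-3)·(2−(-1)) + (-11)·(-1−(-13/2))) = ½·(68 − 9 − 121/2) = -3/4.
[PBC] = ½·((-109/12)·(-13/2−2) + (-3)·(2−(-5/24)) + (-11)·(-5/24−(-13/2))) = ½·(1853/24 − 53/8 − 1661/24) = 11/16, so the A-coordinate is (11/16)/(-3/4) = -11/12.
[APC] = ½·((-8)·(-5/24−2) + (-109/12)·(2−(-1)) + (-11)·(-1−(-5/24))) = ½·(53/3 − 109/4 + 209/24) = -7/16, so the B-coordinate is 7/12.
[ABP] = ½·((-8)·(-13/2−(-5/24)) + (-3)·(-5/24−(-1)) + (-109/12)·(-1−(-13/2))) = ½·(151/3 − 19/8 − 1199/24) = -1, so the C-coordinate is 4/3.
Check: -11/12 + 7/12 + 4/3 = 1.

(-11/12, 7/12, 4/3)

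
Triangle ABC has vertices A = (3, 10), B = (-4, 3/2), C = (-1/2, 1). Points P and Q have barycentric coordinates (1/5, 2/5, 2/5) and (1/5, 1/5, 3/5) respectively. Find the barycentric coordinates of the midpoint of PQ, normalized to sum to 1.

Since both coordinate triples sum to 1, the midpoint's barycentrics are the componentwise average.
(1/5+1/5)/2 = 1/5; similarly 3/10 and 1/2.

(1/5, 3/10, 1/2)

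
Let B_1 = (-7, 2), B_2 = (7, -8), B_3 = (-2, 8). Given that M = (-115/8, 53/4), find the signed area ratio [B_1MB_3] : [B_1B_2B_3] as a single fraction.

-3/4

[B_1B_2B_3] = ½·((-7)·(-8−8) + 7·(8−2) + (-2)·(2−(-8))) = ½·(112 + 42 − 20) = 67.
[B_1MB_3] = ½·((-7)·(53/4−8) + (-115/8)·(8−2) + (-2)·(2−(53/4))) = ½·(-147/4 − 345/4 + 45/2) = -201/4, so the ratio is (-201/4)/67 = -3/4.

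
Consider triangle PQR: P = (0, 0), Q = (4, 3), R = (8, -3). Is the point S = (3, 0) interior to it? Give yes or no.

Barycentric coordinates of S: (1/2, 1/4, 1/4).
The three coordinates are positive, positive, positive; a point is interior exactly when all three are positive.

yes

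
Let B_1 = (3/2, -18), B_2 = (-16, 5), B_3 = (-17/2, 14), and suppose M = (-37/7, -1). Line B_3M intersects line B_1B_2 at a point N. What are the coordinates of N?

(-23/8, -49/4)

Barycentric coordinates of M with respect to B_1B_2B_3: (3/7, 1/7, 3/7).
On side B_1B_2 the B_3-coordinate is zero; dropping M's B_3-weight 3/7 and renormalizing the remaining 3/7 : 1/7 gives weights 3/4, 1/4 on B_1, B_2.
N = (3/4)·(3/2, -18) + (1/4)·(-16, 5) = (-23/8, -49/4).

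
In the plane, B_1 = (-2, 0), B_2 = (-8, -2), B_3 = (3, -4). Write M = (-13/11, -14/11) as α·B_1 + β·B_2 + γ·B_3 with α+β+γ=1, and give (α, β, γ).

(7/11, 1/11, 3/11)

Signed area of the reference triangle: [B_1B_2B_3] = ½·((-2)·(-2−(-4)) + (-8)·(-4−0) + 3·(0−(-2))) = ½·(-4 + 32 + 6) = 17.
[MB_2B_3] = ½·((-13/11)·(-2−(-4)) + (-8)·(-4−(-14/11)) + 3·(-14/11−(-2))) = ½·(-26/11 + 240/11 + 24/11) = 119/11, so the B_1-coordinate is (119/11)/17 = 7/11.
[B_1MB_3] = ½·((-2)·(-14/11−(-4)) + (-13/11)·(-4−0) + 3·(0−(-14/11))) = ½·(-60/11 + 52/11 + 42/11) = 17/11, so the B_2-coordinate is 1/11.
[B_1B_2M] = ½·((-2)·(-2−(-14/11)) + (-8)·(-14/11−0) + (-13/11)·(0−(-2))) = ½·(16/11 + 112/11 − 26/11) = 51/11, so the B_3-coordinate is 3/11.
Check: 7/11 + 1/11 + 3/11 = 1.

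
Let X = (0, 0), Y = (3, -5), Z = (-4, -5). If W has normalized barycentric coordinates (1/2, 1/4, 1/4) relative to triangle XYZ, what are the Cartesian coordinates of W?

(-1/4, -5/2)

W = (1/2)·X + (1/4)·Y + (1/4)·Z.
x-coordinate: (1/2)·0 + (1/4)·3 + (1/4)·(-4) = -1/4.
y-coordinate: (1/2)·0 + (1/4)·(-5) + (1/4)·(-5) = -5/2.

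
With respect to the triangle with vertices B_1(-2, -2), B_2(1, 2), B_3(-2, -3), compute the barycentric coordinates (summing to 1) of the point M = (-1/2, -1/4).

Signed area of the reference triangle: [B_1B_2B_3] = ½·((-2)·(2−(-3)) + 1·(-3−(-2)) + (-2)·(-2−2)) = ½·(-10 − 1 + 8) = -3/2.
[MB_2B_3] = ½·((-1/2)·(2−(-3)) + 1·(-3−(-1/4)) + (-2)·(-1/4−2)) = ½·(-5/2 − 11/4 + 9/2) = -3/8, so the B_1-coordinate is (-3/8)/(-3/2) = 1/4.
[B_1MB_3] = ½·((-2)·(-1/4−(-3)) + (-1/2)·(-3−(-2)) + (-2)·(-2−(-1/4))) = ½·(-11/2 + 1/2 + 7/2) = -3/4, so the B_2-coordinate is 1/2.
[B_1B_2M] = ½·((-2)·(2−(-1/4)) + 1·(-1/4−(-2)) + (-1/2)·(-2−2)) = ½·(-9/2 + 7/4 + 2) = -3/8, so the B_3-coordinate is 1/4.
Check: 1/4 + 1/2 + 1/4 = 1.

(1/4, 1/2, 1/4)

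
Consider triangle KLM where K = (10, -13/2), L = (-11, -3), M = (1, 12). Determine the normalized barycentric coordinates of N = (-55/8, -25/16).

Signed area of the reference triangle: [KLM] = ½·(10·(-3−12) + (-11)·(12−(-13/2)) + 1·(-13/2−(-3))) = ½·(-150 − 407/2 − 7/2) = -357/2.
[NLM] = ½·((-55/8)·(-3−12) + (-11)·(12−(-25/16)) + 1·(-25/16−(-3))) = ½·(825/8 − 2387/16 + 23/16) = -357/16, so the K-coordinate is (-357/16)/(-357/2) = 1/8.
[KNM] = ½·(10·(-25/16−12) + (-55/8)·(12−(-13/2)) + 1·(-13/2−(-25/16))) = ½·(-1085/8 − 2035/16 − 79/16) = -1071/8, so the L-coordinate is 3/4.
[KLN] = ½·(10·(-3−(-25/16)) + (-11)·(-25/16−(-13/2)) + (-55/8)·(-13/2−(-3))) = ½·(-115/8 − 869/16 + 385/16) = -357/16, so the M-coordinate is 1/8.
Check: 1/8 + 3/4 + 1/8 = 1.

(1/8, 3/4, 1/8)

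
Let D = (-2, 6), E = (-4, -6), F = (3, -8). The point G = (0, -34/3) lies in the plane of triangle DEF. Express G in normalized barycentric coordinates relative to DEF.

Signed area of the reference triangle: [DEF] = ½·((-2)·(-6−(-8)) + (-4)·(-8−6) + 3·(6−(-6))) = ½·(-4 + 56 + 36) = 44.
[GEF] = ½·(0·(-6−(-8)) + (-4)·(-8−(-34/3)) + 3·(-34/3−(-6))) = ½·(0 − 40/3 − 16) = -44/3, so the D-coordinate is (-44/3)/44 = -1/3.
[DGF] = ½·((-2)·(-34/3−(-8)) + 0·(-8−6) + 3·(6−(-34/3))) = ½·(20/3 + 0 + 52) = 88/3, so the E-coordinate is 2/3.
[DEG] = ½·((-2)·(-6−(-34/3)) + (-4)·(-34/3−6) + 0·(6−(-6))) = ½·(-32/3 + 208/3 + 0) = 88/3, so the F-coordinate is 2/3.
Check: -1/3 + 2/3 + 2/3 = 1.

(-1/3, 2/3, 2/3)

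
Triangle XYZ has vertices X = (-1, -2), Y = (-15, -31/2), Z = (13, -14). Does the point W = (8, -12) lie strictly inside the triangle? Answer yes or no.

Barycentric coordinates of W: (127/714, 32/357, 523/714).
The three coordinates are positive, positive, positive; a point is interior exactly when all three are positive.

yes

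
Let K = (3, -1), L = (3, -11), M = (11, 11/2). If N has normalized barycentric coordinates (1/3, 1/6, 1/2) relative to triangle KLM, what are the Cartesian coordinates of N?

(7, 7/12)

N = (1/3)·K + (1/6)·L + (1/2)·M.
x-coordinate: (1/3)·3 + (1/6)·3 + (1/2)·11 = 7.
y-coordinate: (1/3)·(-1) + (1/6)·(-11) + (1/2)·(11/2) = 7/12.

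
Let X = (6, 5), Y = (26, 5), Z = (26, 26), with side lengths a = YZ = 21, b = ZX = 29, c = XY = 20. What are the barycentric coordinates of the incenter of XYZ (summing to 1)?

(3/10, 29/70, 2/7)

The incenter has barycentric coordinates proportional to the opposite side lengths: (21 : 29 : 20).
Normalizing by 21+29+20 = 70 gives (3/10, 29/70, 2/7).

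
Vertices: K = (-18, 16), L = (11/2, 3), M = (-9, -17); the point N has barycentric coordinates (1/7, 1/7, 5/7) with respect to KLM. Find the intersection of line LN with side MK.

Line LN meets MK where the L-coordinate vanishes; zeroing N's L-weight and renormalizing leaves M, K-weights 5/7 : 1/7 → (5/6, 1/6).
So J = (5/6)·M + (1/6)·K = (-21/2, -23/2).

(-21/2, -23/2)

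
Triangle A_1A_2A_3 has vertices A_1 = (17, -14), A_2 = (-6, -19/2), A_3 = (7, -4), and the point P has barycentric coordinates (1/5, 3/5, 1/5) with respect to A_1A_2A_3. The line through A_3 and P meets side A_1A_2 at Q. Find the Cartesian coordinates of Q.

(-1/4, -85/8)

Line A_3P meets A_1A_2 where the A_3-coordinate vanishes; zeroing P's A_3-weight and renormalizing leaves A_1, A_2-weights 1/5 : 3/5 → (1/4, 3/4).
So Q = (1/4)·A_1 + (3/4)·A_2 = (-1/4, -85/8).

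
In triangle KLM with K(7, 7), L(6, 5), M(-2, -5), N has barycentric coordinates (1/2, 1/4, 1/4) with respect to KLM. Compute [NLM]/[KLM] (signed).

1/2

The signed ratio [NLM]/[KLM] equals the barycentric coordinate of N at vertex K, which is 1/2.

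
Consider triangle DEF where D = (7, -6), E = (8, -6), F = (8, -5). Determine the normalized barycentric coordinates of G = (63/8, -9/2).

Signed area of the reference triangle: [DEF] = ½·(7·(-6−(-5)) + 8·(-5−(-6)) + 8·(-6−(-6))) = ½·(-7 + 8 + 0) = 1/2.
[GEF] = ½·((63/8)·(-6−(-5)) + 8·(-5−(-9/2)) + 8·(-9/2−(-6))) = ½·(-63/8 − 4 + 12) = 1/16, so the D-coordinate is (1/16)/(1/2) = 1/8.
[DGF] = ½·(7·(-9/2−(-5)) + (63/8)·(-5−(-6)) + 8·(-6−(-9/2))) = ½·(7/2 + 63/8 − 12) = -5/16, so the E-coordinate is -5/8.
[DEG] = ½·(7·(-6−(-9/2)) + 8·(-9/2−(-6)) + (63/8)·(-6−(-6))) = ½·(-21/2 + 12 + 0) = 3/4, so the F-coordinate is 3/2.

(1/8, -5/8, 3/2)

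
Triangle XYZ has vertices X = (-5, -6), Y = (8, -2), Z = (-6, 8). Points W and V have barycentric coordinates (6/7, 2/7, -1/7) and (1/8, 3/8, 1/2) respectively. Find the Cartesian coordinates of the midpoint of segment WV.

Barycentric coordinates of the midpoint are the average: (55/112, 37/112, 5/28).
Converting: (55/112)·X + (37/112)·Y + (5/28)·Z = (-99/112, -61/28).

(-99/112, -61/28)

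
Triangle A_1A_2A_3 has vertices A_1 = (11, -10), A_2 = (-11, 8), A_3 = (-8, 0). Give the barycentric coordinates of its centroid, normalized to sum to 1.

(1/3, 1/3, 1/3)

The centroid is the average of the vertices, so each weight is 1/3.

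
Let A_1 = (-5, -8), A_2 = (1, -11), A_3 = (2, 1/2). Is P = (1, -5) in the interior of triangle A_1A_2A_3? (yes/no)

Barycentric coordinates of P: (1/12, 5/12, 1/2).
The three coordinates are positive, positive, positive; a point is interior exactly when all three are positive.

yes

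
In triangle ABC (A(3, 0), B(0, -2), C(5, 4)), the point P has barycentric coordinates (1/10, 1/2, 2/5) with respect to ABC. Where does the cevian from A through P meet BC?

(20/9, 2/3)

Line AP meets BC where the A-coordinate vanishes; zeroing P's A-weight and renormalizing leaves B, C-weights 1/2 : 2/5 → (5/9, 4/9).
So Q = (5/9)·B + (4/9)·C = (20/9, 2/3).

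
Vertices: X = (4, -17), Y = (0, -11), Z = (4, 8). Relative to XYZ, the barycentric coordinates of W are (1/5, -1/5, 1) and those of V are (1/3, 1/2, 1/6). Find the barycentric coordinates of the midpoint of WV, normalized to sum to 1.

(4/15, 3/20, 7/12)

Since both coordinate triples sum to 1, the midpoint's barycentrics are the componentwise average.
(1/5+1/3)/2 = 4/15; similarly 3/20 and 7/12.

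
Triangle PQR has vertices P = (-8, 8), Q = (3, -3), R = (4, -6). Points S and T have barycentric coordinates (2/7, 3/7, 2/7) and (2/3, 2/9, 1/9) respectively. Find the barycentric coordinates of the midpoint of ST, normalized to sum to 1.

Since both coordinate triples sum to 1, the midpoint's barycentrics are the componentwise average.
(2/7+2/3)/2 = 10/21; similarly 41/126 and 25/126.

(10/21, 41/126, 25/126)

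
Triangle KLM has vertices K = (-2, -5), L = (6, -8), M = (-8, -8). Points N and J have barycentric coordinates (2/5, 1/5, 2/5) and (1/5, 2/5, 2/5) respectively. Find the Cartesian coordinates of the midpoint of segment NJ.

Barycentric coordinates of the midpoint are the average: (3/10, 3/10, 2/5).
Converting: (3/10)·K + (3/10)·L + (2/5)·M = (-2, -71/10).

(-2, -71/10)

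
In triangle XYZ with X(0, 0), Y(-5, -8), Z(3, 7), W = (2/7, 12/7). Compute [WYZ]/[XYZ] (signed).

1/7

[XYZ] = ½·(0·(-8−7) + (-5)·(7−0) + 3·(0−(-8))) = ½·(0 − 35 + 24) = -11/2.
[WYZ] = ½·((2/7)·(-8−7) + (-5)·(7−(12/7)) + 3·(12/7−(-8))) = ½·(-30/7 − 185/7 + 204/7) = -11/14, so the ratio is (-11/14)/(-11/2) = 1/7.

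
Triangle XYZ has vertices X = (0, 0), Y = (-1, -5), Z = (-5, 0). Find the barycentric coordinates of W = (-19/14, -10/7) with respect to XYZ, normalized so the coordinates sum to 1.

Signed area of the reference triangle: [XYZ] = ½·(0·(-5−0) + (-1)·(0−0) + (-5)·(0−(-5))) = ½·(0 + 0 − 25) = -25/2.
[WYZ] = ½·((-19/14)·(-5−0) + (-1)·(0−(-10/7)) + (-5)·(-10/7−(-5))) = ½·(95/14 − 10/7 − 125/7) = -25/4, so the X-coordinate is (-25/4)/(-25/2) = 1/2.
[XWZ] = ½·(0·(-10/7−0) + (-19/14)·(0−0) + (-5)·(0−(-10/7))) = ½·(0 + 0 − 50/7) = -25/7, so the Y-coordinate is 2/7.
[XYW] = ½·(0·(-5−(-10/7)) + (-1)·(-10/7−0) + (-19/14)·(0−(-5))) = ½·(0 + 10/7 − 95/14) = -75/28, so the Z-coordinate is 3/14.
Check: 1/2 + 2/7 + 3/14 = 1.

(1/2, 2/7, 3/14)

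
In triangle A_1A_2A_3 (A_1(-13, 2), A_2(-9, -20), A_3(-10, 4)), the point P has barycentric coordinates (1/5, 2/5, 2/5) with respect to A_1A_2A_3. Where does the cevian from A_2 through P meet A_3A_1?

Line A_2P meets A_3A_1 where the A_2-coordinate vanishes; zeroing P's A_2-weight and renormalizing leaves A_3, A_1-weights 2/5 : 1/5 → (2/3, 1/3).
So Q = (2/3)·A_3 + (1/3)·A_1 = (-11, 10/3).

(-11, 10/3)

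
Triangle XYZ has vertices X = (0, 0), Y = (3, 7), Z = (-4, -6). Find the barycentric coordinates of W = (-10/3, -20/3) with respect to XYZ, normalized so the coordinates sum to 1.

Signed area of the reference triangle: [XYZ] = ½·(0·(7−(-6)) + 3·(-6−0) + (-4)·(0−7)) = ½·(0 − 18 + 28) = 5.
[WYZ] = ½·((-10/3)·(7−(-6)) + 3·(-6−(-20/3)) + (-4)·(-20/3−7)) = ½·(-130/3 + 2 + 164/3) = 20/3, so the X-coordinate is (20/3)/5 = 4/3.
[XWZ] = ½·(0·(-20/3−(-6)) + (-10/3)·(-6−0) + (-4)·(0−(-20/3))) = ½·(0 + 20 − 80/3) = -10/3, so the Y-coordinate is -2/3.
[XYW] = ½·(0·(7−(-20/3)) + 3·(-20/3−0) + (-10/3)·(0−7)) = ½·(0 − 20 + 70/3) = 5/3, so the Z-coordinate is 1/3.
Check: 4/3 − 2/3 + 1/3 = 1.

(4/3, -2/3, 1/3)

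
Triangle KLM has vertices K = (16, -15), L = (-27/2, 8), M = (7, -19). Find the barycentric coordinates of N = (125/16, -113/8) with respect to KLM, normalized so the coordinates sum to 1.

Signed area of the reference triangle: [KLM] = ½·(16·(8−(-19)) + (-27/2)·(-19−(-15)) + 7·(-15−8)) = ½·(432 + 54 − 161) = 325/2.
[NLM] = ½·((125/16)·(8−(-19)) + (-27/2)·(-19−(-113/8)) + 7·(-113/8−8)) = ½·(3375/16 + 1053/16 − 1239/8) = 975/16, so the K-coordinate is (975/16)/(325/2) = 3/8.
[KNM] = ½·(16·(-113/8−(-19)) + (125/16)·(-19−(-15)) + 7·(-15−(-113/8))) = ½·(78 − 125/4 − 49/8) = 325/16, so the L-coordinate is 1/8.
[KLN] = ½·(16·(8−(-113/8)) + (-27/2)·(-113/8−(-15)) + (125/16)·(-15−8)) = ½·(354 − 189/16 − 2875/16) = 325/4, so the M-coordinate is 1/2.
Check: 3/8 + 1/8 + 1/2 = 1.

(3/8, 1/8, 1/2)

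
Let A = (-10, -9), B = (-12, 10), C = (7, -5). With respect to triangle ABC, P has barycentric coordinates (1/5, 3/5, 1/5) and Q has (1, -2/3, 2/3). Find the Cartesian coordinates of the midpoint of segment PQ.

Barycentric coordinates of the midpoint are the average: (3/5, -1/30, 13/30).
Converting: (3/5)·A + (-1/30)·B + (13/30)·C = (-77/30, -79/10).

(-77/30, -79/10)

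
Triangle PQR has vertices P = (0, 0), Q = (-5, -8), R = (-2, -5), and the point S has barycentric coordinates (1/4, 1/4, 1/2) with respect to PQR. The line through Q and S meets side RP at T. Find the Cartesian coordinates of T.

Line QS meets RP where the Q-coordinate vanishes; zeroing S's Q-weight and renormalizing leaves R, P-weights 1/2 : 1/4 → (2/3, 1/3).
So T = (2/3)·R + (1/3)·P = (-4/3, -10/3).

(-4/3, -10/3)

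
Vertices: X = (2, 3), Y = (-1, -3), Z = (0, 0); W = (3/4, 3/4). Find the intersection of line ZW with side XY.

(1, 1)

Barycentric coordinates of W with respect to XYZ: (1/2, 1/4, 1/4).
On side XY the Z-coordinate is zero; dropping W's Z-weight 1/4 and renormalizing the remaining 1/2 : 1/4 gives weights 2/3, 1/3 on X, Y.
V = (2/3)·(2, 3) + (1/3)·(-1, -3) = (1, 1).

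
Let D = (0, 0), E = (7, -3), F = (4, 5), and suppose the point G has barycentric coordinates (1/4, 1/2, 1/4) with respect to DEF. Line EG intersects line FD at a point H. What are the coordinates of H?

(2, 5/2)

Line EG meets FD where the E-coordinate vanishes; zeroing G's E-weight and renormalizing leaves F, D-weights 1/4 : 1/4 → (1/2, 1/2).
So H = (1/2)·F + (1/2)·D = (2, 5/2).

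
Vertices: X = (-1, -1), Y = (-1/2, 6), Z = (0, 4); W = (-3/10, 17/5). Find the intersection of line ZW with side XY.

Barycentric coordinates of W with respect to XYZ: (1/5, 1/5, 3/5).
On side XY the Z-coordinate is zero; dropping W's Z-weight 3/5 and renormalizing the remaining 1/5 : 1/5 gives weights 1/2, 1/2 on X, Y.
V = (1/2)·(-1, -1) + (1/2)·(-1/2, 6) = (-3/4, 5/2).

(-3/4, 5/2)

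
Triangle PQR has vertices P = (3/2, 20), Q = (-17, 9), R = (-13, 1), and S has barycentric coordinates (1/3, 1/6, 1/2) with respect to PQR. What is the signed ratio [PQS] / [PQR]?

The signed ratio [PQS]/[PQR] equals the barycentric coordinate of S at vertex R, which is 1/2.

1/2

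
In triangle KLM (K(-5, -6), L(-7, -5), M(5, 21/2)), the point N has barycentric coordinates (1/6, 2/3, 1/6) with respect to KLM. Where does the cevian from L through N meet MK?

(0, 9/4)

Line LN meets MK where the L-coordinate vanishes; zeroing N's L-weight and renormalizing leaves M, K-weights 1/6 : 1/6 → (1/2, 1/2).
So J = (1/2)·M + (1/2)·K = (0, 9/4).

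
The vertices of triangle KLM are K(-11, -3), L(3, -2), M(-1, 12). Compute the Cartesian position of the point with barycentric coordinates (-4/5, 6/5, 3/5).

N = (-4/5)·K + (6/5)·L + (3/5)·M.
x-coordinate: (-4/5)·(-11) + (6/5)·3 + (3/5)·(-1) = 59/5.
y-coordinate: (-4/5)·(-3) + (6/5)·(-2) + (3/5)·12 = 36/5.

(59/5, 36/5)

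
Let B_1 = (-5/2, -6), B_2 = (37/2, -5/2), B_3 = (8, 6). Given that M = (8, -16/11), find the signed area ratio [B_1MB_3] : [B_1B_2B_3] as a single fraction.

4/11

[B_1B_2B_3] = ½·((-5/2)·(-5/2−6) + (37/2)·(6−(-6)) + 8·(-6−(-5/2))) = ½·(85/4 + 222 − 28) = 861/8.
[B_1MB_3] = ½·((-5/2)·(-16/11−6) + 8·(6−(-6)) + 8·(-6−(-16/11))) = ½·(205/11 + 96 − 400/11) = 861/22, so the ratio is (861/22)/(861/8) = 4/11.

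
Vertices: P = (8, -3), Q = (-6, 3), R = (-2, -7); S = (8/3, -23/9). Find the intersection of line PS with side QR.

(-4, -2)

Barycentric coordinates of S with respect to PQR: (5/9, 2/9, 2/9).
On side QR the P-coordinate is zero; dropping S's P-weight 5/9 and renormalizing the remaining 2/9 : 2/9 gives weights 1/2, 1/2 on Q, R.
T = (1/2)·(-6, 3) + (1/2)·(-2, -7) = (-4, -2).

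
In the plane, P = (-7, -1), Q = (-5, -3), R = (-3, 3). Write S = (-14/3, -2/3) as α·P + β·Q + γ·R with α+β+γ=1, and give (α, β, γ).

Signed area of the reference triangle: [PQR] = ½·((-7)·(-3−3) + (-5)·(3−(-1)) + (-3)·(-1−(-3))) = ½·(42 − 20 − 6) = 8.
[SQR] = ½·((-14/3)·(-3−3) + (-5)·(3−(-2/3)) + (-3)·(-2/3−(-3))) = ½·(28 − 55/3 − 7) = 4/3, so the P-coordinate is (4/3)/8 = 1/6.
[PSR] = ½·((-7)·(-2/3−3) + (-14/3)·(3−(-1)) + (-3)·(-1−(-2/3))) = ½·(77/3 − 56/3 + 1) = 4, so the Q-coordinate is 1/2.
[PQS] = ½·((-7)·(-3−(-2/3)) + (-5)·(-2/3−(-1)) + (-14/3)·(-1−(-3))) = ½·(49/3 − 5/3 − 28/3) = 8/3, so the R-coordinate is 1/3.
Check: 1/6 + 1/2 + 1/3 = 1.

(1/6, 1/2, 1/3)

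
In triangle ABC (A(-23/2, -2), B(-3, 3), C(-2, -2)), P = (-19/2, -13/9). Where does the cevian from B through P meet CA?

Barycentric coordinates of P with respect to ABC: (7/9, 1/9, 1/9).
On side CA the B-coordinate is zero; dropping P's B-weight 1/9 and renormalizing the remaining 1/9 : 7/9 gives weights 1/8, 7/8 on C, A.
Q = (1/8)·(-2, -2) + (7/8)·(-23/2, -2) = (-165/16, -2).

(-165/16, -2)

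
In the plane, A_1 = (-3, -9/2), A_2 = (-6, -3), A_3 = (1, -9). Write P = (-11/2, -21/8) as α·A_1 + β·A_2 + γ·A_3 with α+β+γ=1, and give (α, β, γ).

Signed area of the reference triangle: [A_1A_2A_3] = ½·((-3)·(-3−(-9)) + (-6)·(-9−(-9/2)) + 1·(-9/2−(-3))) = ½·(-18 + 27 − 3/2) = 15/4.
[PA_2A_3] = ½·((-11/2)·(-3−(-9)) + (-6)·(-9−(-21/8)) + 1·(-21/8−(-3))) = ½·(-33 + 153/4 + 3/8) = 45/16, so the A_1-coordinate is (45/16)/(15/4) = 3/4.
[A_1PA_3] = ½·((-3)·(-21/8−(-9)) + (-11/2)·(-9−(-9/2)) + 1·(-9/2−(-21/8))) = ½·(-153/8 + 99/4 − 15/8) = 15/8, so the A_2-coordinate is 1/2.
[A_1A_2P] = ½·((-3)·(-3−(-21/8)) + (-6)·(-21/8−(-9/2)) + (-11/2)·(-9/2−(-3))) = ½·(9/8 − 45/4 + 33/4) = -15/16, so the A_3-coordinate is -1/4.

(3/4, 1/2, -1/4)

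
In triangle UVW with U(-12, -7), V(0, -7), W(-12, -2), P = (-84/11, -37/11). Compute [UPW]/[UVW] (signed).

[UVW] = ½·((-12)·(-7−(-2)) + 0·(-2−(-7)) + (-12)·(-7−(-7))) = ½·(60 + 0 + 0) = 30.
[UPW] = ½·((-12)·(-37/11−(-2)) + (-84/11)·(-2−(-7)) + (-12)·(-7−(-37/11))) = ½·(180/11 − 420/11 + 480/11) = 120/11, so the ratio is (120/11)/30 = 4/11.

4/11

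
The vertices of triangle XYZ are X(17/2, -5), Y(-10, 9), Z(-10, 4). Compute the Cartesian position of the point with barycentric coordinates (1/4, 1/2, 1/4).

W = (1/4)·X + (1/2)·Y + (1/4)·Z.
x-coordinate: (1/4)·(17/2) + (1/2)·(-10) + (1/4)·(-10) = -43/8.
y-coordinate: (1/4)·(-5) + (1/2)·9 + (1/4)·4 = 17/4.

(-43/8, 17/4)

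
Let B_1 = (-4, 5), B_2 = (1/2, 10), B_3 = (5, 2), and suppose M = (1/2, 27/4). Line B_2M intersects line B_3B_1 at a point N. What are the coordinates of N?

Barycentric coordinates of M with respect to B_1B_2B_3: (1/4, 1/2, 1/4).
On side B_3B_1 the B_2-coordinate is zero; dropping M's B_2-weight 1/2 and renormalizing the remaining 1/4 : 1/4 gives weights 1/2, 1/2 on B_3, B_1.
N = (1/2)·(5, 2) + (1/2)·(-4, 5) = (1/2, 7/2).

(1/2, 7/2)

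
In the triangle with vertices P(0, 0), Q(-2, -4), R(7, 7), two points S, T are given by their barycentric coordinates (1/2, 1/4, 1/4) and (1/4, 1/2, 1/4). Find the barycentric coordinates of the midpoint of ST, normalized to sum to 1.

(3/8, 3/8, 1/4)

Since both coordinate triples sum to 1, the midpoint's barycentrics are the componentwise average.
(1/2+1/4)/2 = 3/8; similarly 3/8 and 1/4.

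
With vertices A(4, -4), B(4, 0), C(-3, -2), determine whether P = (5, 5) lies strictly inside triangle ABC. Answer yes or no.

Barycentric coordinates of P: (-33/28, 65/28, -1/7).
The three coordinates are negative, positive, negative; a point is interior exactly when all three are positive.

no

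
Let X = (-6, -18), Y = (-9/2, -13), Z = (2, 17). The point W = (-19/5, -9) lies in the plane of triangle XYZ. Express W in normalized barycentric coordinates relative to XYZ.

(2/5, 2/5, 1/5)

Signed area of the reference triangle: [XYZ] = ½·((-6)·(-13−17) + (-9/2)·(17−(-18)) + 2·(-18−(-13))) = ½·(180 − 315/2 − 10) = 25/4.
[WYZ] = ½·((-19/5)·(-13−17) + (-9/2)·(17−(-9)) + 2·(-9−(-13))) = ½·(114 − 117 + 8) = 5/2, so the X-coordinate is (5/2)/(25/4) = 2/5.
[XWZ] = ½·((-6)·(-9−17) + (-19/5)·(17−(-18)) + 2·(-18−(-9))) = ½·(156 − 133 − 18) = 5/2, so the Y-coordinate is 2/5.
[XYW] = ½·((-6)·(-13−(-9)) + (-9/2)·(-9−(-18)) + (-19/5)·(-18−(-13))) = ½·(24 − 81/2 + 19) = 5/4, so the Z-coordinate is 1/5.
Check: 2/5 + 2/5 + 1/5 = 1.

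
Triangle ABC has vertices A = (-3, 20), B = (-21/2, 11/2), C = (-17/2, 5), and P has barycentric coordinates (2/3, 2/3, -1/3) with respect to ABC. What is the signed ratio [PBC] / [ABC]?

The signed ratio [PBC]/[ABC] equals the barycentric coordinate of P at vertex A, which is 2/3.

2/3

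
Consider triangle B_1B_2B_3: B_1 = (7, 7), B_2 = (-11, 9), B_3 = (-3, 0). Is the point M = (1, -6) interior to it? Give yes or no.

Barycentric coordinates of M: (-6/73, -44/73, 123/73).
The three coordinates are negative, negative, positive; a point is interior exactly when all three are positive.

no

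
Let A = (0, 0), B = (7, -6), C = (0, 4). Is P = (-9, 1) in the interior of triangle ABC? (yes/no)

Barycentric coordinates of P: (111/28, -9/7, -47/28).
The three coordinates are positive, negative, negative; a point is interior exactly when all three are positive.

no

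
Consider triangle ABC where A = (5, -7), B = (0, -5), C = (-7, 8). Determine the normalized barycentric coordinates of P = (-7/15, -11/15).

Signed area of the reference triangle: [ABC] = ½·(5·(-5−8) + 0·(8−(-7)) + (-7)·(-7−(-5))) = ½·(-65 + 0 + 14) = -51/2.
[PBC] = ½·((-7/15)·(-5−8) + 0·(8−(-11/15)) + (-7)·(-11/15−(-5))) = ½·(91/15 + 0 − 448/15) = -119/10, so the A-coordinate is (-119/10)/(-51/2) = 7/15.
[APC] = ½·(5·(-11/15−8) + (-7/15)·(8−(-7)) + (-7)·(-7−(-11/15))) = ½·(-131/3 − 7 + 658/15) = -17/5, so the B-coordinate is 2/15.
[ABP] = ½·(5·(-5−(-11/15)) + 0·(-11/15−(-7)) + (-7/15)·(-7−(-5))) = ½·(-64/3 + 0 + 14/15) = -51/5, so the C-coordinate is 2/5.
Check: 7/15 + 2/15 + 2/5 = 1.

(7/15, 2/15, 2/5)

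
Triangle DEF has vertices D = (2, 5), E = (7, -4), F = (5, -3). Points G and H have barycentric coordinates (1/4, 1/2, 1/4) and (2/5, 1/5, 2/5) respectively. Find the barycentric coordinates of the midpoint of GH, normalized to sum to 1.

Since both coordinate triples sum to 1, the midpoint's barycentrics are the componentwise average.
(1/4+2/5)/2 = 13/40; similarly 7/20 and 13/40.

(13/40, 7/20, 13/40)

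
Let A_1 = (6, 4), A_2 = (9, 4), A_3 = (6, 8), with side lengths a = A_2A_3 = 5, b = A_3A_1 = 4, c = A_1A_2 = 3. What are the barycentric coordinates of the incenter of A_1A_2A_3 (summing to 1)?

The incenter has barycentric coordinates proportional to the opposite side lengths: (5 : 4 : 3).
Normalizing by 5+4+3 = 12 gives (5/12, 1/3, 1/4).

(5/12, 1/3, 1/4)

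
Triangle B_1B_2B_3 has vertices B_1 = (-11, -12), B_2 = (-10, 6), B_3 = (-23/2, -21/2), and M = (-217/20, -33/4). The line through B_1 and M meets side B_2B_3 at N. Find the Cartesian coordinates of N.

Barycentric coordinates of M with respect to B_1B_2B_3: (7/10, 1/5, 1/10).
On side B_2B_3 the B_1-coordinate is zero; dropping M's B_1-weight 7/10 and renormalizing the remaining 1/5 : 1/10 gives weights 2/3, 1/3 on B_2, B_3.
N = (2/3)·(-10, 6) + (1/3)·(-23/2, -21/2) = (-21/2, 1/2).

(-21/2, 1/2)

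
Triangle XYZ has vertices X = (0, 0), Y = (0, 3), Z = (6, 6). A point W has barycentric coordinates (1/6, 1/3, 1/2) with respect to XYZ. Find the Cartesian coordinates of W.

W = (1/6)·X + (1/3)·Y + (1/2)·Z.
x-coordinate: (1/6)·0 + (1/3)·0 + (1/2)·6 = 3.
y-coordinate: (1/6)·0 + (1/3)·3 + (1/2)·6 = 4.

(3, 4)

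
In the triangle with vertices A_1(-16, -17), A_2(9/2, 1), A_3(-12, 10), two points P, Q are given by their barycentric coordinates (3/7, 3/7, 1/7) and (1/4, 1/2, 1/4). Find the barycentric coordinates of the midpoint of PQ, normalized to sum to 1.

(19/56, 13/28, 11/56)

Since both coordinate triples sum to 1, the midpoint's barycentrics are the componentwise average.
(3/7+1/4)/2 = 19/56; similarly 13/28 and 11/56.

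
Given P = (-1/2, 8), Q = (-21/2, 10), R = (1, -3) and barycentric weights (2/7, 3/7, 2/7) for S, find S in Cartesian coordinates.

S = (2/7)·P + (3/7)·Q + (2/7)·R.
x-coordinate: (2/7)·(-1/2) + (3/7)·(-21/2) + (2/7)·1 = -61/14.
y-coordinate: (2/7)·8 + (3/7)·10 + (2/7)·(-3) = 40/7.

(-61/14, 40/7)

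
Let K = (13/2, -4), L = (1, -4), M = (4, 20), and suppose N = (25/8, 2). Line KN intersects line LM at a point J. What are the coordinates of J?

Barycentric coordinates of N with respect to KLM: (1/4, 1/2, 1/4).
On side LM the K-coordinate is zero; dropping N's K-weight 1/4 and renormalizing the remaining 1/2 : 1/4 gives weights 2/3, 1/3 on L, M.
J = (2/3)·(1, -4) + (1/3)·(4, 20) = (2, 4).

(2, 4)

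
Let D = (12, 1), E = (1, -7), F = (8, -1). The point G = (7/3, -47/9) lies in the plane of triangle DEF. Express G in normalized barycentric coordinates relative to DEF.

Signed area of the reference triangle: [DEF] = ½·(12·(-7−(-1)) + 1·(-1−1) + 8·(1−(-7))) = ½·(-72 − 2 + 64) = -5.
[GEF] = ½·((7/3)·(-7−(-1)) + 1·(-1−(-47/9)) + 8·(-47/9−(-7))) = ½·(-14 + 38/9 + 128/9) = 20/9, so the D-coordinate is (20/9)/(-5) = -4/9.
[DGF] = ½·(12·(-47/9−(-1)) + (7/3)·(-1−1) + 8·(1−(-47/9))) = ½·(-152/3 − 14/3 + 448/9) = -25/9, so the E-coordinate is 5/9.
[DEG] = ½·(12·(-7−(-47/9)) + 1·(-47/9−1) + (7/3)·(1−(-7))) = ½·(-64/3 − 56/9 + 56/3) = -40/9, so the F-coordinate is 8/9.

(-4/9, 5/9, 8/9)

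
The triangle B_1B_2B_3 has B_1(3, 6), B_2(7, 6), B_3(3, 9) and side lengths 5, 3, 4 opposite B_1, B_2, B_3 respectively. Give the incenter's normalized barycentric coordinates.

The incenter has barycentric coordinates proportional to the opposite side lengths: (5 : 3 : 4).
Normalizing by 5+3+4 = 12 gives (5/12, 1/4, 1/3).

(5/12, 1/4, 1/3)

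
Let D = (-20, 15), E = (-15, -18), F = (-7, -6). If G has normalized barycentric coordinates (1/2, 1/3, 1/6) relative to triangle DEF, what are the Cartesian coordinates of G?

G = (1/2)·D + (1/3)·E + (1/6)·F.
x-coordinate: (1/2)·(-20) + (1/3)·(-15) + (1/6)·(-7) = -97/6.
y-coordinate: (1/2)·15 + (1/3)·(-18) + (1/6)·(-6) = 1/2.

(-97/6, 1/2)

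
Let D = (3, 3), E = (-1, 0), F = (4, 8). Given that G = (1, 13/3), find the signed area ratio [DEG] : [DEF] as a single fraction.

[DEF] = ½·(3·(0−8) + (-1)·(8−3) + 4·(3−0)) = ½·(-24 − 5 + 12) = -17/2.
[DEG] = ½·(3·(0−(13/3)) + (-1)·(13/3−3) + 1·(3−0)) = ½·(-13 − 4/3 + 3) = -17/3, so the ratio is (-17/3)/(-17/2) = 2/3.

2/3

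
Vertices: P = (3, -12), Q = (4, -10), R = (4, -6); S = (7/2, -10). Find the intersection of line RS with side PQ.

(10/3, -34/3)

Barycentric coordinates of S with respect to PQR: (1/2, 1/4, 1/4).
On side PQ the R-coordinate is zero; dropping S's R-weight 1/4 and renormalizing the remaining 1/2 : 1/4 gives weights 2/3, 1/3 on P, Q.
T = (2/3)·(3, -12) + (1/3)·(4, -10) = (10/3, -34/3).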